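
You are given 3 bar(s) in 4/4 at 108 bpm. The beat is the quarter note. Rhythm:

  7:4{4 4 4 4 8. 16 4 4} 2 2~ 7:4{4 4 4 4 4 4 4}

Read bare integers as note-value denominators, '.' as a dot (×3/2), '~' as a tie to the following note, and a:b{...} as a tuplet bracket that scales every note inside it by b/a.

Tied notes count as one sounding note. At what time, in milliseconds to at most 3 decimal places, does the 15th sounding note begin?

1. 0.0ms @ 0 + 317.46ms (4/7)
2. 317.46ms @ 4/7 + 317.46ms (4/7)
3. 634.921ms @ 8/7 + 317.46ms (4/7)
4. 952.381ms @ 12/7 + 317.46ms (4/7)
5. 1269.841ms @ 16/7 + 238.095ms (3/7)
6. 1507.937ms @ 19/7 + 79.365ms (1/7)
7. 1587.302ms @ 20/7 + 317.46ms (4/7)
8. 1904.762ms @ 24/7 + 317.46ms (4/7)
9. 2222.222ms @ 4 + 1111.111ms (2)
10. 3333.333ms @ 6 + 1428.571ms (18/7)
11. 4761.905ms @ 60/7 + 317.46ms (4/7)
12. 5079.365ms @ 64/7 + 317.46ms (4/7)
13. 5396.825ms @ 68/7 + 317.46ms (4/7)
14. 5714.286ms @ 72/7 + 317.46ms (4/7)
15. 6031.746ms @ 76/7 + 317.46ms (4/7)
16. 6349.206ms @ 80/7 + 317.46ms (4/7)

note 15 onset = 76/7b = 6031.746ms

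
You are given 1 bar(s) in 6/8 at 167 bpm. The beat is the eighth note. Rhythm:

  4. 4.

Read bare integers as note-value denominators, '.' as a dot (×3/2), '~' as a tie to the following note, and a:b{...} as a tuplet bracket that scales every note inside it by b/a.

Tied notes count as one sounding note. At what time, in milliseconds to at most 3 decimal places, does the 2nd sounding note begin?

note 2 onset = 3b = 1077.844ms

1. 0.0ms @ 0 + 1077.844ms (3)
2. 1077.844ms @ 3 + 1077.844ms (3)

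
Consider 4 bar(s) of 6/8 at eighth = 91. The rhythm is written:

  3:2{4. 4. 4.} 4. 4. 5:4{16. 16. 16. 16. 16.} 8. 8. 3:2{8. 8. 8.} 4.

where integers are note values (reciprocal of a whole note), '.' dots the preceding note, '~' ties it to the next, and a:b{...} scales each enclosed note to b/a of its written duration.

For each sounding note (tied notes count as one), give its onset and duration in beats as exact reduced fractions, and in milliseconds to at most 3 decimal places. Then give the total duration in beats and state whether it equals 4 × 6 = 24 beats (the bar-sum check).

1) 0.0ms=0b +1318.681ms=2b
2) 1318.681ms=2b +1318.681ms=2b
3) 2637.363ms=4b +1318.681ms=2b
4) 3956.044ms=6b +1978.022ms=3b
5) 5934.066ms=9b +1978.022ms=3b
6) 7912.088ms=12b +395.604ms=3/5b
7) 8307.692ms=63/5b +395.604ms=3/5b
8) 8703.297ms=66/5b +395.604ms=3/5b
9) 9098.901ms=69/5b +395.604ms=3/5b
10) 9494.505ms=72/5b +395.604ms=3/5b
11) 9890.11ms=15b +989.011ms=3/2b
12) 10879.121ms=33/2b +989.011ms=3/2b
13) 11868.132ms=18b +659.341ms=1b
14) 12527.473ms=19b +659.341ms=1b
15) 13186.813ms=20b +659.341ms=1b
16) 13846.154ms=21b +1978.022ms=3b
Σ=24b of 24 (91bpm 6/8) — PASS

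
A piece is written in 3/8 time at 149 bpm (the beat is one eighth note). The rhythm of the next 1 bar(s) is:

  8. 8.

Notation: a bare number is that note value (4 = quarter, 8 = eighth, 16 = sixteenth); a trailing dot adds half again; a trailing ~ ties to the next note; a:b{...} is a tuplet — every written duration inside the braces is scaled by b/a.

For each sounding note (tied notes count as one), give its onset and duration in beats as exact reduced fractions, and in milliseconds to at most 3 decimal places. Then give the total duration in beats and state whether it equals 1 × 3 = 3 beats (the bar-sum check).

1) 0.0ms=0b +604.027ms=3/2b
2) 604.027ms=3/2b +604.027ms=3/2b
Σ=3b of 3 (149bpm 3/8) — PASS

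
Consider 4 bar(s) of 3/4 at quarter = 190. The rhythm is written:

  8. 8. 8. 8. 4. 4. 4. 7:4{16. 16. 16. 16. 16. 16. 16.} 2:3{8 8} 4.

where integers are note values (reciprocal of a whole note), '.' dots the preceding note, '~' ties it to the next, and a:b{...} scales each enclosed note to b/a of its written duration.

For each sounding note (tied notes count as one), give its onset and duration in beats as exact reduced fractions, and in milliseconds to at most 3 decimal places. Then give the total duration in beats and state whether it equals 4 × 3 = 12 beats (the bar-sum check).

1) 0.0ms=0b +236.842ms=3/4b
2) 236.842ms=3/4b +236.842ms=3/4b
3) 473.684ms=3/2b +236.842ms=3/4b
4) 710.526ms=9/4b +236.842ms=3/4b
5) 947.368ms=3b +473.684ms=3/2b
6) 1421.053ms=9/2b +473.684ms=3/2b
7) 1894.737ms=6b +473.684ms=3/2b
8) 2368.421ms=15/2b +67.669ms=3/14b
9) 2436.09ms=54/7b +67.669ms=3/14b
10) 2503.759ms=111/14b +67.669ms=3/14b
11) 2571.429ms=57/7b +67.669ms=3/14b
12) 2639.098ms=117/14b +67.669ms=3/14b
13) 2706.767ms=60/7b +67.669ms=3/14b
14) 2774.436ms=123/14b +67.669ms=3/14b
15) 2842.105ms=9b +236.842ms=3/4b
16) 3078.947ms=39/4b +236.842ms=3/4b
17) 3315.789ms=21/2b +473.684ms=3/2b
Σ=12b of 12 (190bpm 3/4) — PASS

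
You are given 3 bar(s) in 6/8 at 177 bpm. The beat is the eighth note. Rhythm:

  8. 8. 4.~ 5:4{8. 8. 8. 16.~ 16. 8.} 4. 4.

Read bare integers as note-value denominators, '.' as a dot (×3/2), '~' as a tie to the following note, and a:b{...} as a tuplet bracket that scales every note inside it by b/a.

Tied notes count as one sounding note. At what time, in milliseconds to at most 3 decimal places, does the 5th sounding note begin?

1. 0.0ms @ 0 + 508.475ms (3/2)
2. 508.475ms @ 3/2 + 508.475ms (3/2)
3. 1016.949ms @ 3 + 1423.729ms (21/5)
4. 2440.678ms @ 36/5 + 406.78ms (6/5)
5. 2847.458ms @ 42/5 + 406.78ms (6/5)
6. 3254.237ms @ 48/5 + 406.78ms (6/5)
7. 3661.017ms @ 54/5 + 406.78ms (6/5)
8. 4067.797ms @ 12 + 1016.949ms (3)
9. 5084.746ms @ 15 + 1016.949ms (3)

note 5 onset = 42/5b = 2847.458ms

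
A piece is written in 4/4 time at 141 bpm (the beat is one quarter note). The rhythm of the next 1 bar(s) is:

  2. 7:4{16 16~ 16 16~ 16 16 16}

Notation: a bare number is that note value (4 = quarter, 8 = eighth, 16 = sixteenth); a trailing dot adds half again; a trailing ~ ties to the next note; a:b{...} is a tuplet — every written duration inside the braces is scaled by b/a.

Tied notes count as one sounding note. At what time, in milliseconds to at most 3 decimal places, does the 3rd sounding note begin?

1. 0.0ms @ 0 + 1276.596ms (3)
2. 1276.596ms @ 3 + 60.79ms (1/7)
3. 1337.386ms @ 22/7 + 121.581ms (2/7)
4. 1458.967ms @ 24/7 + 121.581ms (2/7)
5. 1580.547ms @ 26/7 + 60.79ms (1/7)
6. 1641.337ms @ 27/7 + 60.79ms (1/7)

note 3 onset = 22/7b = 1337.386ms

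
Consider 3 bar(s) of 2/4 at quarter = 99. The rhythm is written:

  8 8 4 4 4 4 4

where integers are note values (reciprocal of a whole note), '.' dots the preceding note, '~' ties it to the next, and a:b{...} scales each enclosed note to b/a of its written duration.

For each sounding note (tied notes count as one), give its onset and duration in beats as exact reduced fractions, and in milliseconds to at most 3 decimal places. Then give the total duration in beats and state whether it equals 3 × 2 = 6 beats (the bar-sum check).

1) 0.0ms=0b +303.03ms=1/2b
2) 303.03ms=1/2b +303.03ms=1/2b
3) 606.061ms=1b +606.061ms=1b
4) 1212.121ms=2b +606.061ms=1b
5) 1818.182ms=3b +606.061ms=1b
6) 2424.242ms=4b +606.061ms=1b
7) 3030.303ms=5b +606.061ms=1b
Σ=6b of 6 (99bpm 2/4) — PASS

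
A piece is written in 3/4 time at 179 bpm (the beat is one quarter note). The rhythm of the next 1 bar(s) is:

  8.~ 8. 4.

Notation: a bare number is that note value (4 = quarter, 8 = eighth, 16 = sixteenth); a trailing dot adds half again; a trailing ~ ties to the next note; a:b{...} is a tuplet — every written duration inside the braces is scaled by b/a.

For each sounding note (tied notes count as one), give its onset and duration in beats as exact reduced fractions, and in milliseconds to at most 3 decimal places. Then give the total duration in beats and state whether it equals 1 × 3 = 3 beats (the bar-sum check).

1) 0.0ms=0b +502.793ms=3/2b
2) 502.793ms=3/2b +502.793ms=3/2b
Σ=3b of 3 (179bpm 3/4) — PASS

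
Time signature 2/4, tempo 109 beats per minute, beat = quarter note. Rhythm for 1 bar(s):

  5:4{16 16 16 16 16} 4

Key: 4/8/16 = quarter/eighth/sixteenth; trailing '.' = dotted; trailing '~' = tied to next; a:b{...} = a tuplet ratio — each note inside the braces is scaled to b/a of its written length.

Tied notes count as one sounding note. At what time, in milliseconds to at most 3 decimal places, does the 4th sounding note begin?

1. 0.0ms @ 0 + 110.092ms (1/5)
2. 110.092ms @ 1/5 + 110.092ms (1/5)
3. 220.183ms @ 2/5 + 110.092ms (1/5)
4. 330.275ms @ 3/5 + 110.092ms (1/5)
5. 440.367ms @ 4/5 + 110.092ms (1/5)
6. 550.459ms @ 1 + 550.459ms (1)

note 4 onset = 3/5b = 330.275ms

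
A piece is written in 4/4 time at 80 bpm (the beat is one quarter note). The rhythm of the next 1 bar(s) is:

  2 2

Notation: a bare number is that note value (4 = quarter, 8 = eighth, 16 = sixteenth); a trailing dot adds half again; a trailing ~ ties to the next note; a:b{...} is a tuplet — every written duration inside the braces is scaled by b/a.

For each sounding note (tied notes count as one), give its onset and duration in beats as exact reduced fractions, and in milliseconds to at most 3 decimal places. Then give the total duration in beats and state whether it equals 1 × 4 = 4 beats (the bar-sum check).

1) 0.0ms=0b +1500.0ms=2b
2) 1500.0ms=2b +1500.0ms=2b
Σ=4b of 4 (80bpm 4/4) — PASS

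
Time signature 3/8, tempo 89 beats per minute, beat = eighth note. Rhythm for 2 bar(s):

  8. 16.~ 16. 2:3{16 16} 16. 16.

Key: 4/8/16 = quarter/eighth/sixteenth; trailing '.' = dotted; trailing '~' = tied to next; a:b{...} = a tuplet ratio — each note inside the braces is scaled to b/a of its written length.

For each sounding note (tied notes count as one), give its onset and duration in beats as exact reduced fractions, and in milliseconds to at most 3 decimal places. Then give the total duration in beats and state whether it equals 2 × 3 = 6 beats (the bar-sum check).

1) 0.0ms=0b +1011.236ms=3/2b
2) 1011.236ms=3/2b +1011.236ms=3/2b
3) 2022.472ms=3b +505.618ms=3/4b
4) 2528.09ms=15/4b +505.618ms=3/4b
5) 3033.708ms=9/2b +505.618ms=3/4b
6) 3539.326ms=21/4b +505.618ms=3/4b
Σ=6b of 6 (89bpm 3/8) — PASS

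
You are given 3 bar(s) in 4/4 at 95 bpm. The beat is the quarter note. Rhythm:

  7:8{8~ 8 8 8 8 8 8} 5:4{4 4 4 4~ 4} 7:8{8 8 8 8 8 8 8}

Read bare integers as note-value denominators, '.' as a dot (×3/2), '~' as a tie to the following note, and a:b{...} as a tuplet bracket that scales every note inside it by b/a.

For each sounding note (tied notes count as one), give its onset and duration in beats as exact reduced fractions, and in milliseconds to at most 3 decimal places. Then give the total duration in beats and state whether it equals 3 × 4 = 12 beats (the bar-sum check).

1) 0.0ms=0b +721.805ms=8/7b
2) 721.805ms=8/7b +360.902ms=4/7b
3) 1082.707ms=12/7b +360.902ms=4/7b
4) 1443.609ms=16/7b +360.902ms=4/7b
5) 1804.511ms=20/7b +360.902ms=4/7b
6) 2165.414ms=24/7b +360.902ms=4/7b
7) 2526.316ms=4b +505.263ms=4/5b
8) 3031.579ms=24/5b +505.263ms=4/5b
9) 3536.842ms=28/5b +505.263ms=4/5b
10) 4042.105ms=32/5b +1010.526ms=8/5b
11) 5052.632ms=8b +360.902ms=4/7b
12) 5413.534ms=60/7b +360.902ms=4/7b
13) 5774.436ms=64/7b +360.902ms=4/7b
14) 6135.338ms=68/7b +360.902ms=4/7b
15) 6496.241ms=72/7b +360.902ms=4/7b
16) 6857.143ms=76/7b +360.902ms=4/7b
17) 7218.045ms=80/7b +360.902ms=4/7b
Σ=12b of 12 (95bpm 4/4) — PASS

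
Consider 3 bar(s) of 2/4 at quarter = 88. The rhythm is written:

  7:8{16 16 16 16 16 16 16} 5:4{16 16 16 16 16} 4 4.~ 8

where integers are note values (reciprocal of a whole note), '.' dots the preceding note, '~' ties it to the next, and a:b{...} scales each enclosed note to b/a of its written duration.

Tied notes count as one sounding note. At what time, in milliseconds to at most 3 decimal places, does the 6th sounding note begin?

1. 0.0ms @ 0 + 194.805ms (2/7)
2. 194.805ms @ 2/7 + 194.805ms (2/7)
3. 389.61ms @ 4/7 + 194.805ms (2/7)
4. 584.416ms @ 6/7 + 194.805ms (2/7)
5. 779.221ms @ 8/7 + 194.805ms (2/7)
6. 974.026ms @ 10/7 + 194.805ms (2/7)
7. 1168.831ms @ 12/7 + 194.805ms (2/7)
8. 1363.636ms @ 2 + 136.364ms (1/5)
9. 1500.0ms @ 11/5 + 136.364ms (1/5)
10. 1636.364ms @ 12/5 + 136.364ms (1/5)
11. 1772.727ms @ 13/5 + 136.364ms (1/5)
12. 1909.091ms @ 14/5 + 136.364ms (1/5)
13. 2045.455ms @ 3 + 681.818ms (1)
14. 2727.273ms @ 4 + 1363.636ms (2)

note 6 onset = 10/7b = 974.026ms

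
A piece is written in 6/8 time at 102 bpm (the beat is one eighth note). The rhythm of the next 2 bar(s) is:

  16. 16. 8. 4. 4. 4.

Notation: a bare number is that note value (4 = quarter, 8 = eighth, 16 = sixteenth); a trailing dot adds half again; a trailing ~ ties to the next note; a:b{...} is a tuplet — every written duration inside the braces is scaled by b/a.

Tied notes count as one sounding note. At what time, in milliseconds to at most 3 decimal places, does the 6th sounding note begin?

1. 0.0ms @ 0 + 441.176ms (3/4)
2. 441.176ms @ 3/4 + 441.176ms (3/4)
3. 882.353ms @ 3/2 + 882.353ms (3/2)
4. 1764.706ms @ 3 + 1764.706ms (3)
5. 3529.412ms @ 6 + 1764.706ms (3)
6. 5294.118ms @ 9 + 1764.706ms (3)

note 6 onset = 9b = 5294.118ms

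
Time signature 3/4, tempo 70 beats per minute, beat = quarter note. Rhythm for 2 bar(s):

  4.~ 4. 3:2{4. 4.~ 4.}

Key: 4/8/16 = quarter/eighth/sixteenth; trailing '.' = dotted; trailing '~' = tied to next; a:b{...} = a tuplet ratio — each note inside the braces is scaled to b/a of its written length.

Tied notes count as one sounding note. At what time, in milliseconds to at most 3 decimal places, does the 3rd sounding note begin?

1. 0.0ms @ 0 + 2571.429ms (3)
2. 2571.429ms @ 3 + 857.143ms (1)
3. 3428.571ms @ 4 + 1714.286ms (2)

note 3 onset = 4b = 3428.571ms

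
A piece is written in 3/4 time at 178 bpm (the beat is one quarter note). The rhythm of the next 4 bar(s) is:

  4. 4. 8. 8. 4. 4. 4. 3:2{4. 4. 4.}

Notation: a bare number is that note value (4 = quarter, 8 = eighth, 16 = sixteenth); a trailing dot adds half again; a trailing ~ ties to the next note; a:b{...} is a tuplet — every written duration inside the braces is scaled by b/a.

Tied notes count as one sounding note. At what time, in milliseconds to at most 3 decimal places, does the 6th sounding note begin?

note 6 onset = 6b = 2022.472ms

1. 0.0ms @ 0 + 505.618ms (3/2)
2. 505.618ms @ 3/2 + 505.618ms (3/2)
3. 1011.236ms @ 3 + 252.809ms (3/4)
4. 1264.045ms @ 15/4 + 252.809ms (3/4)
5. 1516.854ms @ 9/2 + 505.618ms (3/2)
6. 2022.472ms @ 6 + 505.618ms (3/2)
7. 2528.09ms @ 15/2 + 505.618ms (3/2)
8. 3033.708ms @ 9 + 337.079ms (1)
9. 3370.787ms @ 10 + 337.079ms (1)
10. 3707.865ms @ 11 + 337.079ms (1)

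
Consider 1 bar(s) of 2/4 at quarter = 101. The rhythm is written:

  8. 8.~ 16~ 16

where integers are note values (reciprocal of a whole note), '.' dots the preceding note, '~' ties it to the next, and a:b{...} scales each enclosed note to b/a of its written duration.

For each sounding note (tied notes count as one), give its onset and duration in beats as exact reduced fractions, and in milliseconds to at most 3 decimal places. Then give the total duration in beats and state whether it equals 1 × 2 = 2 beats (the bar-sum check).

1) 0.0ms=0b +445.545ms=3/4b
2) 445.545ms=3/4b +742.574ms=5/4b
Σ=2b of 2 (101bpm 2/4) — PASS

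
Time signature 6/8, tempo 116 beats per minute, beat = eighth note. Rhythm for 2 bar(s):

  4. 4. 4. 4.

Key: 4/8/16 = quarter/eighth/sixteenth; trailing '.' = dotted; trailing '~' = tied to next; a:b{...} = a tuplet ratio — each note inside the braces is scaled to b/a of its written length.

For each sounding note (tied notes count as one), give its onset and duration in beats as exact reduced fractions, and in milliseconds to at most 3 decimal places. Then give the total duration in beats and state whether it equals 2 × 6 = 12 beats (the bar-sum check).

1) 0.0ms=0b +1551.724ms=3b
2) 1551.724ms=3b +1551.724ms=3b
3) 3103.448ms=6b +1551.724ms=3b
4) 4655.172ms=9b +1551.724ms=3b
Σ=12b of 12 (116bpm 6/8) — PASS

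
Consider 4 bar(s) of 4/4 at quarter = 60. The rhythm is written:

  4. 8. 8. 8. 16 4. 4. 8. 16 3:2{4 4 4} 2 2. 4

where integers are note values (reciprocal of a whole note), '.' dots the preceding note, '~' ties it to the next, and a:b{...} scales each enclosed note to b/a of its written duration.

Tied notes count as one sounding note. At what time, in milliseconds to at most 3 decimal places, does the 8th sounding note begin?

1. 0.0ms @ 0 + 1500.0ms (3/2)
2. 1500.0ms @ 3/2 + 750.0ms (3/4)
3. 2250.0ms @ 9/4 + 750.0ms (3/4)
4. 3000.0ms @ 3 + 750.0ms (3/4)
5. 3750.0ms @ 15/4 + 250.0ms (1/4)
6. 4000.0ms @ 4 + 1500.0ms (3/2)
7. 5500.0ms @ 11/2 + 1500.0ms (3/2)
8. 7000.0ms @ 7 + 750.0ms (3/4)
9. 7750.0ms @ 31/4 + 250.0ms (1/4)
10. 8000.0ms @ 8 + 666.667ms (2/3)
11. 8666.667ms @ 26/3 + 666.667ms (2/3)
12. 9333.333ms @ 28/3 + 666.667ms (2/3)
13. 10000.0ms @ 10 + 2000.0ms (2)
14. 12000.0ms @ 12 + 3000.0ms (3)
15. 15000.0ms @ 15 + 1000.0ms (1)

note 8 onset = 7b = 7000.0ms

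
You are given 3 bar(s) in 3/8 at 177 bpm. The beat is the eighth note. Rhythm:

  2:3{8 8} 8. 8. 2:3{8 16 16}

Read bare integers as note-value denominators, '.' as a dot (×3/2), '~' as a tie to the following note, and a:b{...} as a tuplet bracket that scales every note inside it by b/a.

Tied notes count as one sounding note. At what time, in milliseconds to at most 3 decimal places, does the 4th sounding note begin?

1. 0.0ms @ 0 + 508.475ms (3/2)
2. 508.475ms @ 3/2 + 508.475ms (3/2)
3. 1016.949ms @ 3 + 508.475ms (3/2)
4. 1525.424ms @ 9/2 + 508.475ms (3/2)
5. 2033.898ms @ 6 + 508.475ms (3/2)
6. 2542.373ms @ 15/2 + 254.237ms (3/4)
7. 2796.61ms @ 33/4 + 254.237ms (3/4)

note 4 onset = 9/2b = 1525.424ms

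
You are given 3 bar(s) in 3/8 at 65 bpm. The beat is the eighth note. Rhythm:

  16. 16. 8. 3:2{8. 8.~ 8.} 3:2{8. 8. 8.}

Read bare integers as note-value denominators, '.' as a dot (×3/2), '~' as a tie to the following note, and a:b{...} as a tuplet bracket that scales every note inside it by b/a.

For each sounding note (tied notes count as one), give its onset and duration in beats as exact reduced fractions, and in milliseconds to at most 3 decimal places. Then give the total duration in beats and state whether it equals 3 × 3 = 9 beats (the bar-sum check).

1) 0.0ms=0b +692.308ms=3/4b
2) 692.308ms=3/4b +692.308ms=3/4b
3) 1384.615ms=3/2b +1384.615ms=3/2b
4) 2769.231ms=3b +923.077ms=1b
5) 3692.308ms=4b +1846.154ms=2b
6) 5538.462ms=6b +923.077ms=1b
7) 6461.538ms=7b +923.077ms=1b
8) 7384.615ms=8b +923.077ms=1b
Σ=9b of 9 (65bpm 3/8) — PASS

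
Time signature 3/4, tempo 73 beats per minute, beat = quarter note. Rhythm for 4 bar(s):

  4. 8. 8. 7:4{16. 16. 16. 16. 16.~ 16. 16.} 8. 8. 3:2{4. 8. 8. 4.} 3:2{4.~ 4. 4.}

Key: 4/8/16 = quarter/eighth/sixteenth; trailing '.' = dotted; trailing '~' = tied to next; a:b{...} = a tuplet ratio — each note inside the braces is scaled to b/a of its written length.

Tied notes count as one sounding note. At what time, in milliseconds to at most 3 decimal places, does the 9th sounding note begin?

1. 0.0ms @ 0 + 1232.877ms (3/2)
2. 1232.877ms @ 3/2 + 616.438ms (3/4)
3. 1849.315ms @ 9/4 + 616.438ms (3/4)
4. 2465.753ms @ 3 + 176.125ms (3/14)
5. 2641.879ms @ 45/14 + 176.125ms (3/14)
6. 2818.004ms @ 24/7 + 176.125ms (3/14)
7. 2994.129ms @ 51/14 + 176.125ms (3/14)
8. 3170.254ms @ 27/7 + 352.25ms (3/7)
9. 3522.505ms @ 30/7 + 176.125ms (3/14)
10. 3698.63ms @ 9/2 + 616.438ms (3/4)
11. 4315.068ms @ 21/4 + 616.438ms (3/4)
12. 4931.507ms @ 6 + 821.918ms (1)
13. 5753.425ms @ 7 + 410.959ms (1/2)
14. 6164.384ms @ 15/2 + 410.959ms (1/2)
15. 6575.342ms @ 8 + 821.918ms (1)
16. 7397.26ms @ 9 + 1643.836ms (2)
17. 9041.096ms @ 11 + 821.918ms (1)

note 9 onset = 30/7b = 3522.505ms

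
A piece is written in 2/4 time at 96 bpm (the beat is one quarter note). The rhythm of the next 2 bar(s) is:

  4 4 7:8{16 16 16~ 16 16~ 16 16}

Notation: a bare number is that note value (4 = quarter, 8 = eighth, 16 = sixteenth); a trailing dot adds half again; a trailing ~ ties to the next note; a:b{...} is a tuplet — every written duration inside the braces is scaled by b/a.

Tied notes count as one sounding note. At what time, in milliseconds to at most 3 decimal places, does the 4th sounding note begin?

1. 0.0ms @ 0 + 625.0ms (1)
2. 625.0ms @ 1 + 625.0ms (1)
3. 1250.0ms @ 2 + 178.571ms (2/7)
4. 1428.571ms @ 16/7 + 178.571ms (2/7)
5. 1607.143ms @ 18/7 + 357.143ms (4/7)
6. 1964.286ms @ 22/7 + 357.143ms (4/7)
7. 2321.429ms @ 26/7 + 178.571ms (2/7)

note 4 onset = 16/7b = 1428.571ms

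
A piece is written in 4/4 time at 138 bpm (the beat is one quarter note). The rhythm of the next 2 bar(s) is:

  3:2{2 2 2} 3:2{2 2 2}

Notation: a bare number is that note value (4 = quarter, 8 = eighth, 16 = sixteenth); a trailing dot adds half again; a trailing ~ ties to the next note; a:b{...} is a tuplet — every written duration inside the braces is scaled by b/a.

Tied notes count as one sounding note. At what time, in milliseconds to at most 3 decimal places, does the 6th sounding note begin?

1. 0.0ms @ 0 + 579.71ms (4/3)
2. 579.71ms @ 4/3 + 579.71ms (4/3)
3. 1159.42ms @ 8/3 + 579.71ms (4/3)
4. 1739.13ms @ 4 + 579.71ms (4/3)
5. 2318.841ms @ 16/3 + 579.71ms (4/3)
6. 2898.551ms @ 20/3 + 579.71ms (4/3)

note 6 onset = 20/3b = 2898.551ms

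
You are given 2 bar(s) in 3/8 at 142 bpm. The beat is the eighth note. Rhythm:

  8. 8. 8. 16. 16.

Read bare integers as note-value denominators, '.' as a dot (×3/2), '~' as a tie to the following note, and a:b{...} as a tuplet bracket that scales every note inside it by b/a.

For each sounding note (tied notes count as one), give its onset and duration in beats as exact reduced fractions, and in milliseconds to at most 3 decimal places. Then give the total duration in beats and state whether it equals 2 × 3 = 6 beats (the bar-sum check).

1) 0.0ms=0b +633.803ms=3/2b
2) 633.803ms=3/2b +633.803ms=3/2b
3) 1267.606ms=3b +633.803ms=3/2b
4) 1901.408ms=9/2b +316.901ms=3/4b
5) 2218.31ms=21/4b +316.901ms=3/4b
Σ=6b of 6 (142bpm 3/8) — PASS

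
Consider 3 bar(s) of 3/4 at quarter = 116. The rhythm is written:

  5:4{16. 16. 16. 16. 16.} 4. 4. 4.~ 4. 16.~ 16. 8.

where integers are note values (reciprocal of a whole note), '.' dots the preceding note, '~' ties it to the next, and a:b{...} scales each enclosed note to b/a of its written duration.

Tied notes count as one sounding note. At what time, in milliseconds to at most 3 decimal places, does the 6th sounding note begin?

note 6 onset = 3/2b = 775.862ms

1. 0.0ms @ 0 + 155.172ms (3/10)
2. 155.172ms @ 3/10 + 155.172ms (3/10)
3. 310.345ms @ 3/5 + 155.172ms (3/10)
4. 465.517ms @ 9/10 + 155.172ms (3/10)
5. 620.69ms @ 6/5 + 155.172ms (3/10)
6. 775.862ms @ 3/2 + 775.862ms (3/2)
7. 1551.724ms @ 3 + 775.862ms (3/2)
8. 2327.586ms @ 9/2 + 1551.724ms (3)
9. 3879.31ms @ 15/2 + 387.931ms (3/4)
10. 4267.241ms @ 33/4 + 387.931ms (3/4)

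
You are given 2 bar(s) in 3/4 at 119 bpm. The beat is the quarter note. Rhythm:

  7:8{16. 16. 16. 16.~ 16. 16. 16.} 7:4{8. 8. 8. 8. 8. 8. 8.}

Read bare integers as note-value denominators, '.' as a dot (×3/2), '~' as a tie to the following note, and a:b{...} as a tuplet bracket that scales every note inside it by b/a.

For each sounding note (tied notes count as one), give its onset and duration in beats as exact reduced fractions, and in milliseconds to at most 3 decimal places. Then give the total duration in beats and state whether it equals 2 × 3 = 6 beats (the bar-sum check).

1) 0.0ms=0b +216.086ms=3/7b
2) 216.086ms=3/7b +216.086ms=3/7b
3) 432.173ms=6/7b +216.086ms=3/7b
4) 648.259ms=9/7b +432.173ms=6/7b
5) 1080.432ms=15/7b +216.086ms=3/7b
6) 1296.519ms=18/7b +216.086ms=3/7b
7) 1512.605ms=3b +216.086ms=3/7b
8) 1728.691ms=24/7b +216.086ms=3/7b
9) 1944.778ms=27/7b +216.086ms=3/7b
10) 2160.864ms=30/7b +216.086ms=3/7b
11) 2376.951ms=33/7b +216.086ms=3/7b
12) 2593.037ms=36/7b +216.086ms=3/7b
13) 2809.124ms=39/7b +216.086ms=3/7b
Σ=6b of 6 (119bpm 3/4) — PASS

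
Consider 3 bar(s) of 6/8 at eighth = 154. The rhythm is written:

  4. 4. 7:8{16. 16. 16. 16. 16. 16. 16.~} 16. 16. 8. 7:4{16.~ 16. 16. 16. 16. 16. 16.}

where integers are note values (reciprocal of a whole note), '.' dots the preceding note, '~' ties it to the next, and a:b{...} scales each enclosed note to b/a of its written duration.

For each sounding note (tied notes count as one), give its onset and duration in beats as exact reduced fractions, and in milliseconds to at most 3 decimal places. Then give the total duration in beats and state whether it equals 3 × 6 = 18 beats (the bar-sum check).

1) 0.0ms=0b +1168.831ms=3b
2) 1168.831ms=3b +1168.831ms=3b
3) 2337.662ms=6b +333.952ms=6/7b
4) 2671.614ms=48/7b +333.952ms=6/7b
5) 3005.566ms=54/7b +333.952ms=6/7b
6) 3339.518ms=60/7b +333.952ms=6/7b
7) 3673.469ms=66/7b +333.952ms=6/7b
8) 4007.421ms=72/7b +333.952ms=6/7b
9) 4341.373ms=78/7b +626.16ms=45/28b
10) 4967.532ms=51/4b +292.208ms=3/4b
11) 5259.74ms=27/2b +584.416ms=3/2b
12) 5844.156ms=15b +333.952ms=6/7b
13) 6178.108ms=111/7b +166.976ms=3/7b
14) 6345.083ms=114/7b +166.976ms=3/7b
15) 6512.059ms=117/7b +166.976ms=3/7b
16) 6679.035ms=120/7b +166.976ms=3/7b
17) 6846.011ms=123/7b +166.976ms=3/7b
Σ=18b of 18 (154bpm 6/8) — PASS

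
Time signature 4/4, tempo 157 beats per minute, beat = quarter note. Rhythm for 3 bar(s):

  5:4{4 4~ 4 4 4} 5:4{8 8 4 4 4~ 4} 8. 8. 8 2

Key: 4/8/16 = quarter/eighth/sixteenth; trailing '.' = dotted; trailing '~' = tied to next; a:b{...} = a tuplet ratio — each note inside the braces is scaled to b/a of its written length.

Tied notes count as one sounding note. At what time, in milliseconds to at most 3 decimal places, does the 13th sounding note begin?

1. 0.0ms @ 0 + 305.732ms (4/5)
2. 305.732ms @ 4/5 + 611.465ms (8/5)
3. 917.197ms @ 12/5 + 305.732ms (4/5)
4. 1222.93ms @ 16/5 + 305.732ms (4/5)
5. 1528.662ms @ 4 + 152.866ms (2/5)
6. 1681.529ms @ 22/5 + 152.866ms (2/5)
7. 1834.395ms @ 24/5 + 305.732ms (4/5)
8. 2140.127ms @ 28/5 + 305.732ms (4/5)
9. 2445.86ms @ 32/5 + 611.465ms (8/5)
10. 3057.325ms @ 8 + 286.624ms (3/4)
11. 3343.949ms @ 35/4 + 286.624ms (3/4)
12. 3630.573ms @ 19/2 + 191.083ms (1/2)
13. 3821.656ms @ 10 + 764.331ms (2)

note 13 onset = 10b = 3821.656ms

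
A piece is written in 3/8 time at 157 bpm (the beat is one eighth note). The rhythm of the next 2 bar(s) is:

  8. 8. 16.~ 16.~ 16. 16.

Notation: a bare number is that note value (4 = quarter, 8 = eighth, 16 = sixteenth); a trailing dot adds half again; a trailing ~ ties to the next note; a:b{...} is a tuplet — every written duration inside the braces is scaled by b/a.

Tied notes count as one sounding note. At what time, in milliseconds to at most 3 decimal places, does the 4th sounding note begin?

1. 0.0ms @ 0 + 573.248ms (3/2)
2. 573.248ms @ 3/2 + 573.248ms (3/2)
3. 1146.497ms @ 3 + 859.873ms (9/4)
4. 2006.369ms @ 21/4 + 286.624ms (3/4)

note 4 onset = 21/4b = 2006.369ms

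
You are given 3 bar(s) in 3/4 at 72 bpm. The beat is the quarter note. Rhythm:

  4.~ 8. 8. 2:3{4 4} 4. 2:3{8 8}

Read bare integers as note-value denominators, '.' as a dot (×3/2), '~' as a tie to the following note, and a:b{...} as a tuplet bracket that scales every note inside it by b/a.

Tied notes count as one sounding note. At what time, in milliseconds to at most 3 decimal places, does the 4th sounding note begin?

note 4 onset = 9/2b = 3750.0ms

1. 0.0ms @ 0 + 1875.0ms (9/4)
2. 1875.0ms @ 9/4 + 625.0ms (3/4)
3. 2500.0ms @ 3 + 1250.0ms (3/2)
4. 3750.0ms @ 9/2 + 1250.0ms (3/2)
5. 5000.0ms @ 6 + 1250.0ms (3/2)
6. 6250.0ms @ 15/2 + 625.0ms (3/4)
7. 6875.0ms @ 33/4 + 625.0ms (3/4)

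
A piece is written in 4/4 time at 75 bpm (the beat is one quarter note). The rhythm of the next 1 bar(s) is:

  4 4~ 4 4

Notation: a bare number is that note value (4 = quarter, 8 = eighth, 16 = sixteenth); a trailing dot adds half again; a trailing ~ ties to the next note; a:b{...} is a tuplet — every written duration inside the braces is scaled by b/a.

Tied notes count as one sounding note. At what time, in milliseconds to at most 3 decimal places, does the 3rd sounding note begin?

1. 0.0ms @ 0 + 800.0ms (1)
2. 800.0ms @ 1 + 1600.0ms (2)
3. 2400.0ms @ 3 + 800.0ms (1)

note 3 onset = 3b = 2400.0ms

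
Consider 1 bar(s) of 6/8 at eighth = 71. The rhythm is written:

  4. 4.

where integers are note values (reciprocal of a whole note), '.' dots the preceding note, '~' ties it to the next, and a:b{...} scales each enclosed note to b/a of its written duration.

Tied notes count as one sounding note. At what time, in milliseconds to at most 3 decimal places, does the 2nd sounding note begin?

note 2 onset = 3b = 2535.211ms

1. 0.0ms @ 0 + 2535.211ms (3)
2. 2535.211ms @ 3 + 2535.211ms (3)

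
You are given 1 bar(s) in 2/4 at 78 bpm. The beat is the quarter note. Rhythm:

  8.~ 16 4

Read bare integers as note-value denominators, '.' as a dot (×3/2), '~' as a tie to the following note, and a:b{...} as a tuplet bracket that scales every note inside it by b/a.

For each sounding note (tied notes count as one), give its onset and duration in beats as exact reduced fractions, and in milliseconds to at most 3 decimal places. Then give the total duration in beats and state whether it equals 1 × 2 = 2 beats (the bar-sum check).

1) 0.0ms=0b +769.231ms=1b
2) 769.231ms=1b +769.231ms=1b
Σ=2b of 2 (78bpm 2/4) — PASS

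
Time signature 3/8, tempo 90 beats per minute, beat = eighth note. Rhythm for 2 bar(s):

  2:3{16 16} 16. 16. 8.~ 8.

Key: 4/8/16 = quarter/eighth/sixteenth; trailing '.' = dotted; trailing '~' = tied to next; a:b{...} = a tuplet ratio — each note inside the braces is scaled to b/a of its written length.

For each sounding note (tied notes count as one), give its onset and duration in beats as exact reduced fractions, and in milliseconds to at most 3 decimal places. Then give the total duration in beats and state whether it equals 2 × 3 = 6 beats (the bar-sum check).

1) 0.0ms=0b +500.0ms=3/4b
2) 500.0ms=3/4b +500.0ms=3/4b
3) 1000.0ms=3/2b +500.0ms=3/4b
4) 1500.0ms=9/4b +500.0ms=3/4b
5) 2000.0ms=3b +2000.0ms=3b
Σ=6b of 6 (90bpm 3/8) — PASS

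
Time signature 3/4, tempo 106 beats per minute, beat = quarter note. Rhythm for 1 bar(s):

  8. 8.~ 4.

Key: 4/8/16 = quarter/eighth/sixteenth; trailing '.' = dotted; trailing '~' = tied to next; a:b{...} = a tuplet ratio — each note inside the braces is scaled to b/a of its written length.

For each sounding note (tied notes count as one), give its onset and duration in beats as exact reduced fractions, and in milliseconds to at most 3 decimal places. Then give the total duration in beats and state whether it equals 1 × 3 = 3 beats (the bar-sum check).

1) 0.0ms=0b +424.528ms=3/4b
2) 424.528ms=3/4b +1273.585ms=9/4b
Σ=3b of 3 (106bpm 3/4) — PASS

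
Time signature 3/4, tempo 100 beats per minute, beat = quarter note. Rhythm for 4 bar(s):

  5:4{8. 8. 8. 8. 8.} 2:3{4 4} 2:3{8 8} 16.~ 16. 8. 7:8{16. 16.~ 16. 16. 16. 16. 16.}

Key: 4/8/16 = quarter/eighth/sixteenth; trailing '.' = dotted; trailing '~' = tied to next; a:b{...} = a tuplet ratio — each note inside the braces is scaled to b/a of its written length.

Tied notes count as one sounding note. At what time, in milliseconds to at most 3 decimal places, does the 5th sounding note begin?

1. 0.0ms @ 0 + 360.0ms (3/5)
2. 360.0ms @ 3/5 + 360.0ms (3/5)
3. 720.0ms @ 6/5 + 360.0ms (3/5)
4. 1080.0ms @ 9/5 + 360.0ms (3/5)
5. 1440.0ms @ 12/5 + 360.0ms (3/5)
6. 1800.0ms @ 3 + 900.0ms (3/2)
7. 2700.0ms @ 9/2 + 900.0ms (3/2)
8. 3600.0ms @ 6 + 450.0ms (3/4)
9. 4050.0ms @ 27/4 + 450.0ms (3/4)
10. 4500.0ms @ 15/2 + 450.0ms (3/4)
11. 4950.0ms @ 33/4 + 450.0ms (3/4)
12. 5400.0ms @ 9 + 257.143ms (3/7)
13. 5657.143ms @ 66/7 + 514.286ms (6/7)
14. 6171.429ms @ 72/7 + 257.143ms (3/7)
15. 6428.571ms @ 75/7 + 257.143ms (3/7)
16. 6685.714ms @ 78/7 + 257.143ms (3/7)
17. 6942.857ms @ 81/7 + 257.143ms (3/7)

note 5 onset = 12/5b = 1440.0ms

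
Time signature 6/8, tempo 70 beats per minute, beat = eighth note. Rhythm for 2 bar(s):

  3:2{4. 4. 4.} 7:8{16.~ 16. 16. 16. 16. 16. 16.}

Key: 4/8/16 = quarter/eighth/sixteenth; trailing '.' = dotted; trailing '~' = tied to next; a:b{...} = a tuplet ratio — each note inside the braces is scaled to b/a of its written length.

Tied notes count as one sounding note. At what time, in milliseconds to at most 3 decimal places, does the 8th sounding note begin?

1. 0.0ms @ 0 + 1714.286ms (2)
2. 1714.286ms @ 2 + 1714.286ms (2)
3. 3428.571ms @ 4 + 1714.286ms (2)
4. 5142.857ms @ 6 + 1469.388ms (12/7)
5. 6612.245ms @ 54/7 + 734.694ms (6/7)
6. 7346.939ms @ 60/7 + 734.694ms (6/7)
7. 8081.633ms @ 66/7 + 734.694ms (6/7)
8. 8816.327ms @ 72/7 + 734.694ms (6/7)
9. 9551.02ms @ 78/7 + 734.694ms (6/7)

note 8 onset = 72/7b = 8816.327ms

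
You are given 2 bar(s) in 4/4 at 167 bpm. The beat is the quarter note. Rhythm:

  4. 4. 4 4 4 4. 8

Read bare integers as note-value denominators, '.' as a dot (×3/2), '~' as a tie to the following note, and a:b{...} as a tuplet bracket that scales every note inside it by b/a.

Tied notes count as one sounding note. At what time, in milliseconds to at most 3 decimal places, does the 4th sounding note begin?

1. 0.0ms @ 0 + 538.922ms (3/2)
2. 538.922ms @ 3/2 + 538.922ms (3/2)
3. 1077.844ms @ 3 + 359.281ms (1)
4. 1437.126ms @ 4 + 359.281ms (1)
5. 1796.407ms @ 5 + 359.281ms (1)
6. 2155.689ms @ 6 + 538.922ms (3/2)
7. 2694.611ms @ 15/2 + 179.641ms (1/2)

note 4 onset = 4b = 1437.126ms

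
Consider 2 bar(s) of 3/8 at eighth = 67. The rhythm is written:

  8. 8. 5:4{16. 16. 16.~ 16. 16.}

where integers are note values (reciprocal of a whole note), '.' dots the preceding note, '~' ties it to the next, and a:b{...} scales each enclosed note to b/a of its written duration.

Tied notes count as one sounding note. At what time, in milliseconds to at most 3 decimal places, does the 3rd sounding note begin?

note 3 onset = 3b = 2686.567ms

1. 0.0ms @ 0 + 1343.284ms (3/2)
2. 1343.284ms @ 3/2 + 1343.284ms (3/2)
3. 2686.567ms @ 3 + 537.313ms (3/5)
4. 3223.881ms @ 18/5 + 537.313ms (3/5)
5. 3761.194ms @ 21/5 + 1074.627ms (6/5)
6. 4835.821ms @ 27/5 + 537.313ms (3/5)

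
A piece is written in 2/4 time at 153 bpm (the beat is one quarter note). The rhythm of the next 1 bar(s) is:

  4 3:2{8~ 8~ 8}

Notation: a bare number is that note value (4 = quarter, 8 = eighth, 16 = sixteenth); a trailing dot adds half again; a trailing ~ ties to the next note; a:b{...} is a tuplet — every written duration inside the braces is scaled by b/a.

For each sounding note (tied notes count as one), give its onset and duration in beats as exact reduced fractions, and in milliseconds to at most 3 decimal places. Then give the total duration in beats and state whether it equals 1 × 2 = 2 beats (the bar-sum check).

1) 0.0ms=0b +392.157ms=1b
2) 392.157ms=1b +392.157ms=1b
Σ=2b of 2 (153bpm 2/4) — PASS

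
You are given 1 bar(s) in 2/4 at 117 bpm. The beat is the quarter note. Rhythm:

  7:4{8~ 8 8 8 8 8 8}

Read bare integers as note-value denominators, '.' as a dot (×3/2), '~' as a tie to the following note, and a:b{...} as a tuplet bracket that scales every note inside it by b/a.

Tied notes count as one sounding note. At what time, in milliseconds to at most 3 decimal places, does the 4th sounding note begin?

note 4 onset = 8/7b = 586.081ms

1. 0.0ms @ 0 + 293.04ms (4/7)
2. 293.04ms @ 4/7 + 146.52ms (2/7)
3. 439.56ms @ 6/7 + 146.52ms (2/7)
4. 586.081ms @ 8/7 + 146.52ms (2/7)
5. 732.601ms @ 10/7 + 146.52ms (2/7)
6. 879.121ms @ 12/7 + 146.52ms (2/7)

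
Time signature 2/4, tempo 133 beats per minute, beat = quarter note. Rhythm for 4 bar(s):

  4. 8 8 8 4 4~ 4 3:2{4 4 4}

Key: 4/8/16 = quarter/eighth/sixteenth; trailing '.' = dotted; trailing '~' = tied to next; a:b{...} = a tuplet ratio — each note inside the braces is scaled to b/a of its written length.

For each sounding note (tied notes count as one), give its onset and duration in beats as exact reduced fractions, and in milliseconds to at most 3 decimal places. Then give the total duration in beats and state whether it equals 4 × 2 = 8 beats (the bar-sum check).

1) 0.0ms=0b +676.692ms=3/2b
2) 676.692ms=3/2b +225.564ms=1/2b
3) 902.256ms=2b +225.564ms=1/2b
4) 1127.82ms=5/2b +225.564ms=1/2b
5) 1353.383ms=3b +451.128ms=1b
6) 1804.511ms=4b +902.256ms=2b
7) 2706.767ms=6b +300.752ms=2/3b
8) 3007.519ms=20/3b +300.752ms=2/3b
9) 3308.271ms=22/3b +300.752ms=2/3b
Σ=8b of 8 (133bpm 2/4) — PASS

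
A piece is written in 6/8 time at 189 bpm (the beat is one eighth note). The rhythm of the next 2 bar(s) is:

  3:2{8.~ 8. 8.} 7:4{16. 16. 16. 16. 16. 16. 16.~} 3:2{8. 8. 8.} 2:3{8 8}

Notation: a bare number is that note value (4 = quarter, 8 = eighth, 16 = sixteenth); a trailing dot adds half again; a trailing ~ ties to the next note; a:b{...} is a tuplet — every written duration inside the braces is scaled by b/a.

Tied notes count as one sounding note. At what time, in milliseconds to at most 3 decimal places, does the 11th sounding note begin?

note 11 onset = 8b = 2539.683ms

1. 0.0ms @ 0 + 634.921ms (2)
2. 634.921ms @ 2 + 317.46ms (1)
3. 952.381ms @ 3 + 136.054ms (3/7)
4. 1088.435ms @ 24/7 + 136.054ms (3/7)
5. 1224.49ms @ 27/7 + 136.054ms (3/7)
6. 1360.544ms @ 30/7 + 136.054ms (3/7)
7. 1496.599ms @ 33/7 + 136.054ms (3/7)
8. 1632.653ms @ 36/7 + 136.054ms (3/7)
9. 1768.707ms @ 39/7 + 453.515ms (10/7)
10. 2222.222ms @ 7 + 317.46ms (1)
11. 2539.683ms @ 8 + 317.46ms (1)
12. 2857.143ms @ 9 + 476.19ms (3/2)
13. 3333.333ms @ 21/2 + 476.19ms (3/2)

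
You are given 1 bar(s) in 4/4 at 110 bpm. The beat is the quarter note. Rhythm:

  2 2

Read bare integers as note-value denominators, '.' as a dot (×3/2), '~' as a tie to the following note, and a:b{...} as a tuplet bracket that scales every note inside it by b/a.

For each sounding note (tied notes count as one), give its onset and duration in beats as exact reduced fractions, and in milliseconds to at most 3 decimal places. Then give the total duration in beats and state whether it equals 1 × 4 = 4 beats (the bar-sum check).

1) 0.0ms=0b +1090.909ms=2b
2) 1090.909ms=2b +1090.909ms=2b
Σ=4b of 4 (110bpm 4/4) — PASS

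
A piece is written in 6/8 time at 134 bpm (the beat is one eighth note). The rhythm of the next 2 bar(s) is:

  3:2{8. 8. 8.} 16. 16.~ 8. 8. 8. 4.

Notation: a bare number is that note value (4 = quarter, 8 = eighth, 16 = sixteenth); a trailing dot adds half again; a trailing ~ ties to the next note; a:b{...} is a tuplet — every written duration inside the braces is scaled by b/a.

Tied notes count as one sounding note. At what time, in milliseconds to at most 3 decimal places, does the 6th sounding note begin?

1. 0.0ms @ 0 + 447.761ms (1)
2. 447.761ms @ 1 + 447.761ms (1)
3. 895.522ms @ 2 + 447.761ms (1)
4. 1343.284ms @ 3 + 335.821ms (3/4)
5. 1679.104ms @ 15/4 + 1007.463ms (9/4)
6. 2686.567ms @ 6 + 671.642ms (3/2)
7. 3358.209ms @ 15/2 + 671.642ms (3/2)
8. 4029.851ms @ 9 + 1343.284ms (3)

note 6 onset = 6b = 2686.567ms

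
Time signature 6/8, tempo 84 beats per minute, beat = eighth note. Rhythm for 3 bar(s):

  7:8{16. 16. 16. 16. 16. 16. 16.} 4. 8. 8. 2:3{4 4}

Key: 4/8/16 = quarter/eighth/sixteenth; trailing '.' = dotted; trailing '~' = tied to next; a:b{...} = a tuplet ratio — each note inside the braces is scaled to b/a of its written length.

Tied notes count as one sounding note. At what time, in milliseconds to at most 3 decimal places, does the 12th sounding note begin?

note 12 onset = 15b = 10714.286ms

1. 0.0ms @ 0 + 612.245ms (6/7)
2. 612.245ms @ 6/7 + 612.245ms (6/7)
3. 1224.49ms @ 12/7 + 612.245ms (6/7)
4. 1836.735ms @ 18/7 + 612.245ms (6/7)
5. 2448.98ms @ 24/7 + 612.245ms (6/7)
6. 3061.224ms @ 30/7 + 612.245ms (6/7)
7. 3673.469ms @ 36/7 + 612.245ms (6/7)
8. 4285.714ms @ 6 + 2142.857ms (3)
9. 6428.571ms @ 9 + 1071.429ms (3/2)
10. 7500.0ms @ 21/2 + 1071.429ms (3/2)
11. 8571.429ms @ 12 + 2142.857ms (3)
12. 10714.286ms @ 15 + 2142.857ms (3)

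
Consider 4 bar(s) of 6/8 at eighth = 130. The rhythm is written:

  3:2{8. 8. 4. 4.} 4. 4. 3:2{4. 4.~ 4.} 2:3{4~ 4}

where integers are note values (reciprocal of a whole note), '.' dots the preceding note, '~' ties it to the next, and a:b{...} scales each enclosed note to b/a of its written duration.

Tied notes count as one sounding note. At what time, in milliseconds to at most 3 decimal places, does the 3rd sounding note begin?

1. 0.0ms @ 0 + 461.538ms (1)
2. 461.538ms @ 1 + 461.538ms (1)
3. 923.077ms @ 2 + 923.077ms (2)
4. 1846.154ms @ 4 + 923.077ms (2)
5. 2769.231ms @ 6 + 1384.615ms (3)
6. 4153.846ms @ 9 + 1384.615ms (3)
7. 5538.462ms @ 12 + 923.077ms (2)
8. 6461.538ms @ 14 + 1846.154ms (4)
9. 8307.692ms @ 18 + 2769.231ms (6)

note 3 onset = 2b = 923.077ms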